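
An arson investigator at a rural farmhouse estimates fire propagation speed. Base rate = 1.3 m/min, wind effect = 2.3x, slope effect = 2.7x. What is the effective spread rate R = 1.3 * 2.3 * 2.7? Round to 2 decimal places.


Fire spread rate calculation:
R = R0 * wind_factor * slope_factor
= 1.3 * 2.3 * 2.7
= 2.99 * 2.7
= 8.07 m/min

8.07


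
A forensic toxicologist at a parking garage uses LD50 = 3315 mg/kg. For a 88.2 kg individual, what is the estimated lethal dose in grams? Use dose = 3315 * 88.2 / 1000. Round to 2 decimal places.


Lethal dose calculation:
Lethal dose = LD50 * body_weight / 1000
= 3315 * 88.2 / 1000
= 292383 / 1000
= 292.38 g

292.38


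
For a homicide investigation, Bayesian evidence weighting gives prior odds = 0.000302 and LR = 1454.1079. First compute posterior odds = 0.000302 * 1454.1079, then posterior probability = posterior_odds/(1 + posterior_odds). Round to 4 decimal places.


Bayesian evidence evaluation:
Posterior odds = prior_odds * LR = 0.000302 * 1454.1079 = 0.4391406
Posterior probability = posterior_odds / (1 + posterior_odds)
= 0.4391406 / (1 + 0.4391406)
= 0.4391406 / 1.4391406
= 0.3051

0.3051


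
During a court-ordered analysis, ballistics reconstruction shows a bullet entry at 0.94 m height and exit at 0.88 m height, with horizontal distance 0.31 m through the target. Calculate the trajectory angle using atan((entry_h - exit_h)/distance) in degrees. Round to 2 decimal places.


Bullet trajectory angle:
Height difference = 0.94 - 0.88 = 0.06 m
angle = atan(0.06 / 0.31)
angle = atan(0.193548)
angle = 10.95 degrees

10.95


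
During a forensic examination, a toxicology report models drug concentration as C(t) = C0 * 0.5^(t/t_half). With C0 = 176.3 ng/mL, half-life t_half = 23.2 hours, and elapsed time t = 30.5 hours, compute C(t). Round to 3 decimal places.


Drug concentration decay:
Number of half-lives = t / t_half = 30.5 / 23.2 = 1.314655
Decay factor = 0.5^1.314655 = 0.40202162
C(t) = 176.3 * 0.40202162 = 70.876 ng/mL

70.876


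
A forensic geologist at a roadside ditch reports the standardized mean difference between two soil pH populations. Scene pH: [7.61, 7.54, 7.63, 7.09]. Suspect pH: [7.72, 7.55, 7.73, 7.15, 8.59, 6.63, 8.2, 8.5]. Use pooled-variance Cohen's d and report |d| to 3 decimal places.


Pooled-variance Cohen's d for soil pH comparison:
Scene mean = 29.87 / 4 = 7.4675
Suspect mean = 62.07 / 8 = 7.75875
Scene sample variance s_s^2 = 0.064825
Suspect sample variance s_c^2 = 0.446527
Pooled variance = ((n_s-1)*s_s^2 + (n_c-1)*s_c^2) / (n_s + n_c - 2) = 0.332016
Pooled SD = sqrt(0.332016) = 0.576208
Mean difference = -0.29125
|d| = |-0.29125| / 0.576208 = 0.505

0.505


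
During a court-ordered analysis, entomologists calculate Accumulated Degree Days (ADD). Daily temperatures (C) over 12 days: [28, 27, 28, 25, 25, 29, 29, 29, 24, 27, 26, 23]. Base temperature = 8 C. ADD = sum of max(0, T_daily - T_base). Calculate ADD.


Computing ADD day by day:
Day 1: max(0, 28 - 8) = 20
Day 2: max(0, 27 - 8) = 19
Day 3: max(0, 28 - 8) = 20
Day 4: max(0, 25 - 8) = 17
Day 5: max(0, 25 - 8) = 17
Day 6: max(0, 29 - 8) = 21
Day 7: max(0, 29 - 8) = 21
Day 8: max(0, 29 - 8) = 21
Day 9: max(0, 24 - 8) = 16
Day 10: max(0, 27 - 8) = 19
Day 11: max(0, 26 - 8) = 18
Day 12: max(0, 23 - 8) = 15
Total ADD = 224

224


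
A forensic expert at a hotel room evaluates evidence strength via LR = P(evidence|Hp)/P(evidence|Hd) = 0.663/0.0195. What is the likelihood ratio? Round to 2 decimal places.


Likelihood ratio calculation:
LR = P(E|Hp) / P(E|Hd)
LR = 0.663 / 0.0195
LR = 34.00

34.00


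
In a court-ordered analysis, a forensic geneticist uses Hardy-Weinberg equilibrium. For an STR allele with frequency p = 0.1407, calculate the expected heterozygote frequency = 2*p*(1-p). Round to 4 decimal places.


Hardy-Weinberg heterozygote frequency:
q = 1 - p = 1 - 0.1407 = 0.8593
2pq = 2 * 0.1407 * 0.8593 = 0.2418

0.2418


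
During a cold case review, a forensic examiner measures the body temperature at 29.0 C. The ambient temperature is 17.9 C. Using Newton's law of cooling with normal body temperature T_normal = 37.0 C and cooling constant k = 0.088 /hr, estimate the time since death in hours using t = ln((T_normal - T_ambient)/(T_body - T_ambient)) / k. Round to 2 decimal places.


Using Newton's law of cooling:
t = ln((T_normal - T_ambient) / (T_body - T_ambient)) / k
T_normal - T_ambient = 19.1
T_body - T_ambient = 11.1
Ratio = 1.720721
ln(ratio) = 0.542743
t = 0.542743 / 0.088 = 6.17 hours

6.17


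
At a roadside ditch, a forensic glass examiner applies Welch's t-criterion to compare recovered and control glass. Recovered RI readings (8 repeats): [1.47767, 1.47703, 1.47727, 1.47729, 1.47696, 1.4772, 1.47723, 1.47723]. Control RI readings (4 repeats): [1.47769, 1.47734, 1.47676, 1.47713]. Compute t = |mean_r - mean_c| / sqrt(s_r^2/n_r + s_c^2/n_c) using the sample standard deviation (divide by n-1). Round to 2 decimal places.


Welch's t-criterion for glass RI comparison:
Recovered mean = sum / n_r = 11.81788 / 8 = 1.477235
Control mean = sum / n_c = 5.90892 / 4 = 1.47723
Recovered sample variance s_r^2 = 4.46286e-08
Control sample variance s_c^2 = 1.51533e-07
Welch SE (unpooled) = sqrt(s_r^2/n_r + s_c^2/n_c) = sqrt(5.57857e-09 + 3.78833e-08) = sqrt(4.34619e-08) = 0.000208475
|mean_r - mean_c| = 5e-06
t = 5e-06 / 0.000208475 = 0.02

0.02


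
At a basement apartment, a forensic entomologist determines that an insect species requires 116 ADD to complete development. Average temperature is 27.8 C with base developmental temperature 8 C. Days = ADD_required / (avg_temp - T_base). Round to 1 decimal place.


Insect development time:
Effective temperature = avg_temp - T_base = 27.8 - 8 = 19.8 C
Days = ADD / effective_temp = 116 / 19.8 = 5.9 days

5.9


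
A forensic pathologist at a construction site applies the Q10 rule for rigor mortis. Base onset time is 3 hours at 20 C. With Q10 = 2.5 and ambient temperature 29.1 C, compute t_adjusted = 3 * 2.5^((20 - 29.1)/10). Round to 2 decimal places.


Rigor mortis time adjustment:
Exponent = (T_ref - T_actual) / 10 = (20 - 29.1) / 10 = -0.91
Q10 factor = 2.5^-0.91 = 0.43438
t_adjusted = 3 * 0.43438 = 1.30 hours

1.30


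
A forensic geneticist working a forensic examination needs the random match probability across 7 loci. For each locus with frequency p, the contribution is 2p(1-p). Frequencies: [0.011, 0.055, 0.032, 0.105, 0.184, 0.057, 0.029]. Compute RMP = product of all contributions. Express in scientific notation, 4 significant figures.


Computing RMP for 7 loci:
Locus 1: 2 * 0.011 * 0.989 = 0.021758
Locus 2: 2 * 0.055 * 0.945 = 0.10395
Locus 3: 2 * 0.032 * 0.968 = 0.061952
Locus 4: 2 * 0.105 * 0.895 = 0.18795
Locus 5: 2 * 0.184 * 0.816 = 0.300288
Locus 6: 2 * 0.057 * 0.943 = 0.107502
Locus 7: 2 * 0.029 * 0.971 = 0.056318
RMP = 4.788e-08

4.788e-08


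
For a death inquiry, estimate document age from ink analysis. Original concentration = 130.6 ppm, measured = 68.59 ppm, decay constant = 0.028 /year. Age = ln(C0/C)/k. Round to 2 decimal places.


Document age estimation:
C0/C = 130.6 / 68.59 = 1.904068
ln(C0/C) = 0.643993
t = 0.643993 / 0.028 = 23.00 years

23.00


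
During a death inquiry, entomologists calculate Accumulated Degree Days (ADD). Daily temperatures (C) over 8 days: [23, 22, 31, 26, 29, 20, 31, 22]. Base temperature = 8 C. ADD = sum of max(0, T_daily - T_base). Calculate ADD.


Computing ADD day by day:
Day 1: max(0, 23 - 8) = 15
Day 2: max(0, 22 - 8) = 14
Day 3: max(0, 31 - 8) = 23
Day 4: max(0, 26 - 8) = 18
Day 5: max(0, 29 - 8) = 21
Day 6: max(0, 20 - 8) = 12
Day 7: max(0, 31 - 8) = 23
Day 8: max(0, 22 - 8) = 14
Total ADD = 140

140


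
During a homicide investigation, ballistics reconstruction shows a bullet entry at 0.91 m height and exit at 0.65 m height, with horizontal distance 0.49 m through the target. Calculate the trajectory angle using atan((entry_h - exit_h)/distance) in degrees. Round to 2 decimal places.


Bullet trajectory angle:
Height difference = 0.91 - 0.65 = 0.26 m
angle = atan(0.26 / 0.49)
angle = atan(0.530612)
angle = 27.95 degrees

27.95


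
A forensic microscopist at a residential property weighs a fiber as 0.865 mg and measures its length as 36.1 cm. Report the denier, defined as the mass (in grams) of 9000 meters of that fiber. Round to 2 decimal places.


Denier calculation:
Mass in grams = 0.865 mg / 1000 = 0.000865 g
Length in meters = 36.1 cm / 100 = 0.361 m
Linear density = mass / length = 0.000865 / 0.361 = 0.00239612 g/m
Denier = (g/m) * 9000 = 0.00239612 * 9000 = 21.57

21.57


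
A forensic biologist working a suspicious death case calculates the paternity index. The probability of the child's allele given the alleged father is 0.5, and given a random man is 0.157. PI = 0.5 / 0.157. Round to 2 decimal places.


Paternity Index calculation:
PI = P(allele|father) / P(allele|random)
PI = 0.5 / 0.157
PI = 3.18

3.18


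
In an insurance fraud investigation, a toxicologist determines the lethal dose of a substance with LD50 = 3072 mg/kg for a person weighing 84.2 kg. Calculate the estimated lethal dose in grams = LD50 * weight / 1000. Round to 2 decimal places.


Lethal dose calculation:
Lethal dose = LD50 * body_weight / 1000
= 3072 * 84.2 / 1000
= 258662.4 / 1000
= 258.66 g

258.66


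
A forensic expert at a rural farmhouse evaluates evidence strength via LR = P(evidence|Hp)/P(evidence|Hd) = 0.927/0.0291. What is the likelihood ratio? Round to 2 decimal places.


Likelihood ratio calculation:
LR = P(E|Hp) / P(E|Hd)
LR = 0.927 / 0.0291
LR = 31.86

31.86


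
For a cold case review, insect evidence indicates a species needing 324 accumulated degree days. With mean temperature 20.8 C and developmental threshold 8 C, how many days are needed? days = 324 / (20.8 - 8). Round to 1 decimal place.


Insect development time:
Effective temperature = avg_temp - T_base = 20.8 - 8 = 12.8 C
Days = ADD / effective_temp = 324 / 12.8 = 25.3 days

25.3


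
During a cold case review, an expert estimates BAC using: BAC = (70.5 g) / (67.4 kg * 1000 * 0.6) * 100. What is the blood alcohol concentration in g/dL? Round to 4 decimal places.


Applying the Widmark formula:
BAC = (dose_g / (body_wt * 1000 * r)) * 100
Denominator = 67.4 * 1000 * 0.6 = 40440
BAC = (70.5 / 40440) * 100
BAC = 0.1743 g/dL

0.1743


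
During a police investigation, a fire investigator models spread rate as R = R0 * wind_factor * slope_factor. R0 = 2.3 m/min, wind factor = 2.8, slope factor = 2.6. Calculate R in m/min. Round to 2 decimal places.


Fire spread rate calculation:
R = R0 * wind_factor * slope_factor
= 2.3 * 2.8 * 2.6
= 6.44 * 2.6
= 16.74 m/min

16.74


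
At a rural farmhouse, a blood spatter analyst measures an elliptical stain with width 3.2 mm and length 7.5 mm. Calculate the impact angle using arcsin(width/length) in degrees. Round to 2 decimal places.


Blood spatter impact angle calculation:
width / length = 3.2 / 7.5 = 0.426667
angle = arcsin(0.426667)
angle = 25.26 degrees

25.26


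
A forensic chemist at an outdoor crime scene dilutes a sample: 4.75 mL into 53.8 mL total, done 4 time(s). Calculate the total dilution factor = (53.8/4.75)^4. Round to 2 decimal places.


Dilution factor calculation:
Single dilution = V_total / V_sample = 53.8 / 4.75 ≈ 11.326316
Number of dilutions = 4
Total DF = (53.8 / 4.75)^4 (full precision, rounded at the end) = 16457.15

16457.15


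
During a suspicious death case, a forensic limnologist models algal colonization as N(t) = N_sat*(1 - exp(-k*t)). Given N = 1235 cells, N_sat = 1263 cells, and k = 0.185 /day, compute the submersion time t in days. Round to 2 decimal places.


PMSI from diatom colonization curve:
N / N_sat = 1235 / 1263 = 0.977831
1 - N/N_sat = 0.022169
ln(1 - N/N_sat) = -3.80906
t = -ln(1 - N/N_sat) / k = -(-3.80906) / 0.185 = 20.59 days

20.59


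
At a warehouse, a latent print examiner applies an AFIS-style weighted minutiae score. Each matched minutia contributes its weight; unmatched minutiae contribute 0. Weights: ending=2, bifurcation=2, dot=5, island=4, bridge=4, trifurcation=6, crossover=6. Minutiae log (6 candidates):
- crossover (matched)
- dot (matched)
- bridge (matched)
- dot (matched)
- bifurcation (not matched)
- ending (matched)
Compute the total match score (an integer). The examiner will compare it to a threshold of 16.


Weighted minutiae match score:
  crossover: matched, +6 (running total 6)
  dot: matched, +5 (running total 11)
  bridge: matched, +4 (running total 15)
  dot: matched, +5 (running total 20)
  bifurcation: not matched, +0
  ending: matched, +2 (running total 22)
Total score = 22
Threshold = 16; verdict = identification

22


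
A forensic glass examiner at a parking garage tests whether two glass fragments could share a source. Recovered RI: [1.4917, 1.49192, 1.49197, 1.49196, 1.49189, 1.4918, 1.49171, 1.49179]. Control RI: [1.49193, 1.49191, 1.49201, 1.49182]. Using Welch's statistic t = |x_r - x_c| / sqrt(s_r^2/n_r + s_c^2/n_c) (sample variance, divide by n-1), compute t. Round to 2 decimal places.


Welch's t-criterion for glass RI comparison:
Recovered mean = sum / n_r = 11.93474 / 8 = 1.4918425
Control mean = sum / n_c = 5.96767 / 4 = 1.4919175
Recovered sample variance s_r^2 = 1.15357e-08
Control sample variance s_c^2 = 6.09167e-09
Welch SE (unpooled) = sqrt(s_r^2/n_r + s_c^2/n_c) = sqrt(1.44196e-09 + 1.52292e-09) = sqrt(2.96488e-09) = 5.44507e-05
|mean_r - mean_c| = 7.5e-05
t = 7.5e-05 / 5.44507e-05 = 1.38

1.38


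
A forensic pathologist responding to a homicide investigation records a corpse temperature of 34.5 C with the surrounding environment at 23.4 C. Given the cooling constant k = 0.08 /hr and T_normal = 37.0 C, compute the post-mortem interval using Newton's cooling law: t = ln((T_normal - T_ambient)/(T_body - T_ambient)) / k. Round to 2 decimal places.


Using Newton's law of cooling:
t = ln((T_normal - T_ambient) / (T_body - T_ambient)) / k
T_normal - T_ambient = 13.6
T_body - T_ambient = 11.1
Ratio = 1.225225
ln(ratio) = 0.203125
t = 0.203125 / 0.08 = 2.54 hours

2.54


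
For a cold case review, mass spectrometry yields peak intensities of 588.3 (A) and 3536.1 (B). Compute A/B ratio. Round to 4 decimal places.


Spectral peak ratio:
Peak A = 588.3 counts
Peak B = 3536.1 counts
Ratio = 588.3 / 3536.1 = 0.1664

0.1664


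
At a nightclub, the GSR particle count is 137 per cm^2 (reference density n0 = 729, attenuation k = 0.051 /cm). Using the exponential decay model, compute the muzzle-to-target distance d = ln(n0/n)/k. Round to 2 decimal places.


GSR distance calculation:
n0/n = 729 / 137 = 5.321168
ln(n0/n) = 1.671693
d = 1.671693 / 0.051 = 32.78 cm

32.78


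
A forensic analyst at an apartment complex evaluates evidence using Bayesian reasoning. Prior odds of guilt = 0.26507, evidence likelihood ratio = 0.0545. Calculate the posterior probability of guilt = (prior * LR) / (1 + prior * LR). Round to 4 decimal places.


Bayesian evidence evaluation:
Posterior odds = prior_odds * LR = 0.26507 * 0.0545 = 0.01444631
Posterior probability = posterior_odds / (1 + posterior_odds)
= 0.01444631 / (1 + 0.01444631)
= 0.01444631 / 1.01444631
= 0.0142

0.0142


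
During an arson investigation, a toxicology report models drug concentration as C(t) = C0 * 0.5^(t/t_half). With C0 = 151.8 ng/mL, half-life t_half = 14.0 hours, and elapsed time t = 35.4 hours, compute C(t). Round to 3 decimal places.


Drug concentration decay:
Number of half-lives = t / t_half = 35.4 / 14.0 = 2.528571
Decay factor = 0.5^2.528571 = 0.17331026
C(t) = 151.8 * 0.17331026 = 26.308 ng/mL

26.308


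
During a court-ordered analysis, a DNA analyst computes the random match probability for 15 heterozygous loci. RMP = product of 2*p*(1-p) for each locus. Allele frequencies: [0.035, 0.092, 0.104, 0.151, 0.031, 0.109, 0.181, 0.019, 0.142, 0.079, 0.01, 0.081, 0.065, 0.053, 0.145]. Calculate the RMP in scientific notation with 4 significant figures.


Computing RMP for 15 loci:
Locus 1: 2 * 0.035 * 0.965 = 0.06755
Locus 2: 2 * 0.092 * 0.908 = 0.167072
Locus 3: 2 * 0.104 * 0.896 = 0.186368
Locus 4: 2 * 0.151 * 0.849 = 0.256398
Locus 5: 2 * 0.031 * 0.969 = 0.060078
Locus 6: 2 * 0.109 * 0.891 = 0.194238
Locus 7: 2 * 0.181 * 0.819 = 0.296478
Locus 8: 2 * 0.019 * 0.981 = 0.037278
Locus 9: 2 * 0.142 * 0.858 = 0.243672
Locus 10: 2 * 0.079 * 0.921 = 0.145518
Locus 11: 2 * 0.01 * 0.99 = 0.0198
Locus 12: 2 * 0.081 * 0.919 = 0.148878
Locus 13: 2 * 0.065 * 0.935 = 0.12155
Locus 14: 2 * 0.053 * 0.947 = 0.100382
Locus 15: 2 * 0.145 * 0.855 = 0.24795
RMP = 2.199e-14

2.199e-14


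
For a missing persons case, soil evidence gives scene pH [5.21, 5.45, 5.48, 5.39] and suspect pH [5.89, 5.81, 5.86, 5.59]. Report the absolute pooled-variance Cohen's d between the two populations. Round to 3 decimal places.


Pooled-variance Cohen's d for soil pH comparison:
Scene mean = 21.53 / 4 = 5.3825
Suspect mean = 23.15 / 4 = 5.7875
Scene sample variance s_s^2 = 0.014625
Suspect sample variance s_c^2 = 0.018425
Pooled variance = ((n_s-1)*s_s^2 + (n_c-1)*s_c^2) / (n_s + n_c - 2) = 0.016525
Pooled SD = sqrt(0.016525) = 0.12855
Mean difference = -0.405
|d| = |-0.405| / 0.12855 = 3.151

3.151


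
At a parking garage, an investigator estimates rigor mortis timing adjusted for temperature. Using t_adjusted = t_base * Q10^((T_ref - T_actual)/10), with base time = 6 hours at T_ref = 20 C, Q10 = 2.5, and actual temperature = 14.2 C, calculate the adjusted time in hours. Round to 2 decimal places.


Rigor mortis time adjustment:
Exponent = (T_ref - T_actual) / 10 = (20 - 14.2) / 10 = 0.58
Q10 factor = 2.5^0.58 = 1.7014
t_adjusted = 6 * 1.7014 = 10.21 hours

10.21


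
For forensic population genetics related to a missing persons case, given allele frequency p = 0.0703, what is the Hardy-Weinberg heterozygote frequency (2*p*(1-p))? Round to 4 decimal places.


Hardy-Weinberg heterozygote frequency:
q = 1 - p = 1 - 0.0703 = 0.9297
2pq = 2 * 0.0703 * 0.9297 = 0.1307

0.1307


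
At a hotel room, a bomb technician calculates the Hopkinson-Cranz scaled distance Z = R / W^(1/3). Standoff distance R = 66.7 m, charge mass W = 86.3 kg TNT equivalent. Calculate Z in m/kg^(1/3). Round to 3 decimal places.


Scaled distance calculation:
W^(1/3) = 86.3^(1/3) = 4.419132
Z = R / W^(1/3) = 66.7 / 4.419132
Z = 15.093 m/kg^(1/3)

15.093


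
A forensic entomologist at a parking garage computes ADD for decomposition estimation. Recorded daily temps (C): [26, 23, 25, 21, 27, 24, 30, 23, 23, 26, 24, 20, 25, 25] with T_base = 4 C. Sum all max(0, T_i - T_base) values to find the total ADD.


Computing ADD day by day:
Day 1: max(0, 26 - 4) = 22
Day 2: max(0, 23 - 4) = 19
Day 3: max(0, 25 - 4) = 21
Day 4: max(0, 21 - 4) = 17
Day 5: max(0, 27 - 4) = 23
Day 6: max(0, 24 - 4) = 20
Day 7: max(0, 30 - 4) = 26
Day 8: max(0, 23 - 4) = 19
Day 9: max(0, 23 - 4) = 19
Day 10: max(0, 26 - 4) = 22
Day 11: max(0, 24 - 4) = 20
Day 12: max(0, 20 - 4) = 16
Day 13: max(0, 25 - 4) = 21
Day 14: max(0, 25 - 4) = 21
Total ADD = 286

286


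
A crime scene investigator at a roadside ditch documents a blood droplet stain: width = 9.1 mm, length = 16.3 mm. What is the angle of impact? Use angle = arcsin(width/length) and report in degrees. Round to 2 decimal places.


Blood spatter impact angle calculation:
width / length = 9.1 / 16.3 = 0.558282
angle = arcsin(0.558282)
angle = 33.94 degrees

33.94


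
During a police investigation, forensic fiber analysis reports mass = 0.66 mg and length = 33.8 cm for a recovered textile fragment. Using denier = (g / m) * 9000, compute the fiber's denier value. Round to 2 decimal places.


Denier calculation:
Mass in grams = 0.66 mg / 1000 = 0.00066 g
Length in meters = 33.8 cm / 100 = 0.338 m
Linear density = mass / length = 0.00066 / 0.338 = 0.00195266 g/m
Denier = (g/m) * 9000 = 0.00195266 * 9000 = 17.57

17.57


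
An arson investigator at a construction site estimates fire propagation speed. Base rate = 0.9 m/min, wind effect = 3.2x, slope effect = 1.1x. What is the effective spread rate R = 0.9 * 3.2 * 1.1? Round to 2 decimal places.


Fire spread rate calculation:
R = R0 * wind_factor * slope_factor
= 0.9 * 3.2 * 1.1
= 2.88 * 1.1
= 3.17 m/min

3.17


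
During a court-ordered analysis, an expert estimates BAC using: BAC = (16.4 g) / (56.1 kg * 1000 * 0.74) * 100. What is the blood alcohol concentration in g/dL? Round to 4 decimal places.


Applying the Widmark formula:
BAC = (dose_g / (body_wt * 1000 * r)) * 100
Denominator = 56.1 * 1000 * 0.74 = 41514
BAC = (16.4 / 41514) * 100
BAC = 0.0395 g/dL

0.0395


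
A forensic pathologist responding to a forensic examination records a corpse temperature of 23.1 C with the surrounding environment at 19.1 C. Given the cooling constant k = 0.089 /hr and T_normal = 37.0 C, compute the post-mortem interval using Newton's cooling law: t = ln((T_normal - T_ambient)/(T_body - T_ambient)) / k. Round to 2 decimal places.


Using Newton's law of cooling:
t = ln((T_normal - T_ambient) / (T_body - T_ambient)) / k
T_normal - T_ambient = 17.9
T_body - T_ambient = 4.0
Ratio = 4.475
ln(ratio) = 1.498506
t = 1.498506 / 0.089 = 16.84 hours

16.84


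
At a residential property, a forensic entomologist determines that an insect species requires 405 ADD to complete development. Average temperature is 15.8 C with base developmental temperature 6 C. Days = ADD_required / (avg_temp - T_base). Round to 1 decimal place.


Insect development time:
Effective temperature = avg_temp - T_base = 15.8 - 6 = 9.8 C
Days = ADD / effective_temp = 405 / 9.8 = 41.3 days

41.3


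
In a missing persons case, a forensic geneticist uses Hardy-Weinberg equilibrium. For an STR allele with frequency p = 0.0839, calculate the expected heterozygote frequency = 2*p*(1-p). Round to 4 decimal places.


Hardy-Weinberg heterozygote frequency:
q = 1 - p = 1 - 0.0839 = 0.9161
2pq = 2 * 0.0839 * 0.9161 = 0.1537

0.1537


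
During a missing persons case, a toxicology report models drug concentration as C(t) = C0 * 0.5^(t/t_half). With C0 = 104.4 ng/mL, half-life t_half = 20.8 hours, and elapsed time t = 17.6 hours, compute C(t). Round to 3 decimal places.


Drug concentration decay:
Number of half-lives = t / t_half = 17.6 / 20.8 = 0.846154
Decay factor = 0.5^0.846154 = 0.55626568
C(t) = 104.4 * 0.55626568 = 58.074 ng/mL

58.074


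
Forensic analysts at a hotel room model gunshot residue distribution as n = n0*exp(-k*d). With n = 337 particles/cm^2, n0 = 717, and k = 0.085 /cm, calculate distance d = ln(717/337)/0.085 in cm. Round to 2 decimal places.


GSR distance calculation:
n0/n = 717 / 337 = 2.127596
ln(n0/n) = 0.754993
d = 0.754993 / 0.085 = 8.88 cm

8.88


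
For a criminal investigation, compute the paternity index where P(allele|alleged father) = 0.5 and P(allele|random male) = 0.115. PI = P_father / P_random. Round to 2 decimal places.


Paternity Index calculation:
PI = P(allele|father) / P(allele|random)
PI = 0.5 / 0.115
PI = 4.35

4.35


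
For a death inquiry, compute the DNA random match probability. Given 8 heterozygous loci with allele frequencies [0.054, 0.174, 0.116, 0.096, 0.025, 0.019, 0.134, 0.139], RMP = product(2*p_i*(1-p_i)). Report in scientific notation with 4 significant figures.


Computing RMP for 8 loci:
Locus 1: 2 * 0.054 * 0.946 = 0.102168
Locus 2: 2 * 0.174 * 0.826 = 0.287448
Locus 3: 2 * 0.116 * 0.884 = 0.205088
Locus 4: 2 * 0.096 * 0.904 = 0.173568
Locus 5: 2 * 0.025 * 0.975 = 0.04875
Locus 6: 2 * 0.019 * 0.981 = 0.037278
Locus 7: 2 * 0.134 * 0.866 = 0.232088
Locus 8: 2 * 0.139 * 0.861 = 0.239358
RMP = 1.055e-07

1.055e-07


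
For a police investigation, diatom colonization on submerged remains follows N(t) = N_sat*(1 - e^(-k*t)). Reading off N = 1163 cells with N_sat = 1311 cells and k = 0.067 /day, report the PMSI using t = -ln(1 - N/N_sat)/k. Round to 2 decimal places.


PMSI from diatom colonization curve:
N / N_sat = 1163 / 1311 = 0.887109
1 - N/N_sat = 0.112891
ln(1 - N/N_sat) = -2.181333
t = -ln(1 - N/N_sat) / k = -(-2.181333) / 0.067 = 32.56 days

32.56


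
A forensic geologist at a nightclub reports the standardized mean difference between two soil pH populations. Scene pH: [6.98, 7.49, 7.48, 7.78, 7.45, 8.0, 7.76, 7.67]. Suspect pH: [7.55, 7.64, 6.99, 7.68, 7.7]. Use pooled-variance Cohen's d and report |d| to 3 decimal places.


Pooled-variance Cohen's d for soil pH comparison:
Scene mean = 60.61 / 8 = 7.57625
Suspect mean = 37.56 / 5 = 7.512
Scene sample variance s_s^2 = 0.093112
Suspect sample variance s_c^2 = 0.08847
Pooled variance = ((n_s-1)*s_s^2 + (n_c-1)*s_c^2) / (n_s + n_c - 2) = 0.091424
Pooled SD = sqrt(0.091424) = 0.302364
Mean difference = 0.06425
|d| = |0.06425| / 0.302364 = 0.212

0.212


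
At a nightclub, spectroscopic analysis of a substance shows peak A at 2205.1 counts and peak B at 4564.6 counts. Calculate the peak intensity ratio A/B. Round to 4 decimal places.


Spectral peak ratio:
Peak A = 2205.1 counts
Peak B = 4564.6 counts
Ratio = 2205.1 / 4564.6 = 0.4831

0.4831


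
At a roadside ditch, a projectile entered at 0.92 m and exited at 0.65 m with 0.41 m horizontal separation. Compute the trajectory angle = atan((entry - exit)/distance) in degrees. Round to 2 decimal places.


Bullet trajectory angle:
Height difference = 0.92 - 0.65 = 0.27 m
angle = atan(0.27 / 0.41)
angle = atan(0.658537)
angle = 33.37 degrees

33.37


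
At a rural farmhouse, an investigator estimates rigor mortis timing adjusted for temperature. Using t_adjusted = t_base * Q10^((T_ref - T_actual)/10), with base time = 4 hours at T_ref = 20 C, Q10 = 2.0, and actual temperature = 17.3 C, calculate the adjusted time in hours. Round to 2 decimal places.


Rigor mortis time adjustment:
Exponent = (T_ref - T_actual) / 10 = (20 - 17.3) / 10 = 0.27
Q10 factor = 2.0^0.27 = 1.20581
t_adjusted = 4 * 1.20581 = 4.82 hours

4.82


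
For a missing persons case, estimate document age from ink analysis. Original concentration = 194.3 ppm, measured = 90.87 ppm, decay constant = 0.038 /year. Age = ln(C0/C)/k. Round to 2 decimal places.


Document age estimation:
C0/C = 194.3 / 90.87 = 2.138219
ln(C0/C) = 0.759973
t = 0.759973 / 0.038 = 20.00 years

20.00


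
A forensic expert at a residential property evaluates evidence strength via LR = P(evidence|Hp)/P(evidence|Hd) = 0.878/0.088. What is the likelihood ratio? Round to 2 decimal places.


Likelihood ratio calculation:
LR = P(E|Hp) / P(E|Hd)
LR = 0.878 / 0.088
LR = 9.98

9.98


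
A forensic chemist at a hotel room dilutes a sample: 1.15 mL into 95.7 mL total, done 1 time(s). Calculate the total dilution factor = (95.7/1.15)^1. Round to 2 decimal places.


Dilution factor calculation:
Single dilution = V_total / V_sample = 95.7 / 1.15 ≈ 83.217391
Number of dilutions = 1
Total DF = (95.7 / 1.15)^1 (full precision, rounded at the end) = 83.22

83.22


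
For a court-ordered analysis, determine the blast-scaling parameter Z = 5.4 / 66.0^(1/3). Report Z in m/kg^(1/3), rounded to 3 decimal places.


Scaled distance calculation:
W^(1/3) = 66.0^(1/3) = 4.04124
Z = R / W^(1/3) = 5.4 / 4.04124
Z = 1.336 m/kg^(1/3)

1.336


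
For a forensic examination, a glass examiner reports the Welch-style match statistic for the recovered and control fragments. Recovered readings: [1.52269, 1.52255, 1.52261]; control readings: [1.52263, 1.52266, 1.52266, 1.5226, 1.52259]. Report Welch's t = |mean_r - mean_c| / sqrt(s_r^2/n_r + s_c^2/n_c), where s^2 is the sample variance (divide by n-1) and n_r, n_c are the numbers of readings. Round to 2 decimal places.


Welch's t-criterion for glass RI comparison:
Recovered mean = sum / n_r = 4.56785 / 3 = 1.5226167
Control mean = sum / n_c = 7.61314 / 5 = 1.522628
Recovered sample variance s_r^2 = 4.93333e-09
Control sample variance s_c^2 = 1.07e-09
Welch SE (unpooled) = sqrt(s_r^2/n_r + s_c^2/n_c) = sqrt(1.64444e-09 + 2.14e-10) = sqrt(1.85844e-09) = 4.31096e-05
|mean_r - mean_c| = 1.13333e-05
t = 1.13333e-05 / 4.31096e-05 = 0.26

0.26


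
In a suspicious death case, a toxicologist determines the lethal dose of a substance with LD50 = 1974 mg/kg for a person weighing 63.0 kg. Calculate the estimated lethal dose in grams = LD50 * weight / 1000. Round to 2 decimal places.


Lethal dose calculation:
Lethal dose = LD50 * body_weight / 1000
= 1974 * 63.0 / 1000
= 124362 / 1000
= 124.36 g

124.36


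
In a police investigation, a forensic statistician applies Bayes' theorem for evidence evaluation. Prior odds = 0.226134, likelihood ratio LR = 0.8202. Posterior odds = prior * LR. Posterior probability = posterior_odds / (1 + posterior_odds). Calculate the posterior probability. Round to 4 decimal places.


Bayesian evidence evaluation:
Posterior odds = prior_odds * LR = 0.226134 * 0.8202 = 0.1854751
Posterior probability = posterior_odds / (1 + posterior_odds)
= 0.1854751 / (1 + 0.1854751)
= 0.1854751 / 1.1854751
= 0.1565

0.1565


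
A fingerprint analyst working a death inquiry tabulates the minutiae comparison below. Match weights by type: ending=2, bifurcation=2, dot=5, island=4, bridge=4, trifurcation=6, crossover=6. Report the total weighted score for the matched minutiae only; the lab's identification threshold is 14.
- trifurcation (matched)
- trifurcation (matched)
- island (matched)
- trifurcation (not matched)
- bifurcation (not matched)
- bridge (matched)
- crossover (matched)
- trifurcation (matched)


Weighted minutiae match score:
  trifurcation: matched, +6 (running total 6)
  trifurcation: matched, +6 (running total 12)
  island: matched, +4 (running total 16)
  trifurcation: not matched, +0
  bifurcation: not matched, +0
  bridge: matched, +4 (running total 20)
  crossover: matched, +6 (running total 26)
  trifurcation: matched, +6 (running total 32)
Total score = 32
Threshold = 14; verdict = identification

32


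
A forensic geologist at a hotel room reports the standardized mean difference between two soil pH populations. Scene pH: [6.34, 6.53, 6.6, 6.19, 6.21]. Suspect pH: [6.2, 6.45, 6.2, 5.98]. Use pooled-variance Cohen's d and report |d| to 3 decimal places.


Pooled-variance Cohen's d for soil pH comparison:
Scene mean = 31.87 / 5 = 6.374
Suspect mean = 24.83 / 4 = 6.2075
Scene sample variance s_s^2 = 0.03433
Suspect sample variance s_c^2 = 0.036892
Pooled variance = ((n_s-1)*s_s^2 + (n_c-1)*s_c^2) / (n_s + n_c - 2) = 0.035428
Pooled SD = sqrt(0.035428) = 0.188223
Mean difference = 0.1665
|d| = |0.1665| / 0.188223 = 0.885

0.885


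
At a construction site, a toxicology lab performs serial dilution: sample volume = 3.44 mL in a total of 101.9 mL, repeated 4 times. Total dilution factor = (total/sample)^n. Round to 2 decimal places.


Dilution factor calculation:
Single dilution = V_total / V_sample = 101.9 / 3.44 ≈ 29.622093
Number of dilutions = 4
Total DF = (101.9 / 3.44)^4 (full precision, rounded at the end) = 769950.78

769950.78


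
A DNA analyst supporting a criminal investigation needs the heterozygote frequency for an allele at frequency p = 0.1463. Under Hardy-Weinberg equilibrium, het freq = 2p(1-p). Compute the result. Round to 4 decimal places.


Hardy-Weinberg heterozygote frequency:
q = 1 - p = 1 - 0.1463 = 0.8537
2pq = 2 * 0.1463 * 0.8537 = 0.2498

0.2498


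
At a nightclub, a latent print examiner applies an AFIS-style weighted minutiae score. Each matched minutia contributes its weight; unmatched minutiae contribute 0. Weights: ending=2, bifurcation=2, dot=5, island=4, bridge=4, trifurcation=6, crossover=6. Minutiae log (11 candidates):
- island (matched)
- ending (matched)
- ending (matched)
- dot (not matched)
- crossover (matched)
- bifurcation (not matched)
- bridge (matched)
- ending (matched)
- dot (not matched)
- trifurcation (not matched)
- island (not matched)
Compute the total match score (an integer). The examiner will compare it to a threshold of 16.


Weighted minutiae match score:
  island: matched, +4 (running total 4)
  ending: matched, +2 (running total 6)
  ending: matched, +2 (running total 8)
  dot: not matched, +0
  crossover: matched, +6 (running total 14)
  bifurcation: not matched, +0
  bridge: matched, +4 (running total 18)
  ending: matched, +2 (running total 20)
  dot: not matched, +0
  trifurcation: not matched, +0
  island: not matched, +0
Total score = 20
Threshold = 16; verdict = identification

20


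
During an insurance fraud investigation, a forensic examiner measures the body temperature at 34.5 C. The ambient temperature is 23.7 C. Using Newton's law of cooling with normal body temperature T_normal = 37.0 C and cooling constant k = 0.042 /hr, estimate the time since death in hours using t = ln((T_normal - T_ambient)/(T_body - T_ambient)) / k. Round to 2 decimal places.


Using Newton's law of cooling:
t = ln((T_normal - T_ambient) / (T_body - T_ambient)) / k
T_normal - T_ambient = 13.3
T_body - T_ambient = 10.8
Ratio = 1.231481
ln(ratio) = 0.208218
t = 0.208218 / 0.042 = 4.96 hours

4.96


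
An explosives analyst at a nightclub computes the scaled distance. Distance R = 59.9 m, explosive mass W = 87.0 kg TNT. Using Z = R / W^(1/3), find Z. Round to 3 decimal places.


Scaled distance calculation:
W^(1/3) = 87.0^(1/3) = 4.431048
Z = R / W^(1/3) = 59.9 / 4.431048
Z = 13.518 m/kg^(1/3)

13.518


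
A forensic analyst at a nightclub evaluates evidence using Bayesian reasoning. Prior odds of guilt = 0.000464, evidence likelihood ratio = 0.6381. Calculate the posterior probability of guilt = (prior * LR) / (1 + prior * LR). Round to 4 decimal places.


Bayesian evidence evaluation:
Posterior odds = prior_odds * LR = 0.000464 * 0.6381 = 0.0002960784
Posterior probability = posterior_odds / (1 + posterior_odds)
= 0.0002960784 / (1 + 0.0002960784)
= 0.0002960784 / 1.0002960784
= 0.0003

0.0003


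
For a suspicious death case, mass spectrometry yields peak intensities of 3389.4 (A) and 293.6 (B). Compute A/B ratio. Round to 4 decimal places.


Spectral peak ratio:
Peak A = 3389.4 counts
Peak B = 293.6 counts
Ratio = 3389.4 / 293.6 = 11.5443

11.5443


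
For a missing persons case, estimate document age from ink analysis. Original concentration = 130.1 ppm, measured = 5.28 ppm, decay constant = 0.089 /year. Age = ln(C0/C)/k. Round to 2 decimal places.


Document age estimation:
C0/C = 130.1 / 5.28 = 24.640152
ln(C0/C) = 3.204377
t = 3.204377 / 0.089 = 36.00 years

36.00


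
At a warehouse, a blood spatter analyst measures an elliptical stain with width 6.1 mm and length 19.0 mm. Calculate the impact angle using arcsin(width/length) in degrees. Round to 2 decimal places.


Blood spatter impact angle calculation:
width / length = 6.1 / 19.0 = 0.321053
angle = arcsin(0.321053)
angle = 18.73 degrees

18.73


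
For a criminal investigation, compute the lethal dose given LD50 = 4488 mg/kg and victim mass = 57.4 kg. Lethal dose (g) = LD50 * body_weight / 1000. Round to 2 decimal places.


Lethal dose calculation:
Lethal dose = LD50 * body_weight / 1000
= 4488 * 57.4 / 1000
= 257611.2 / 1000
= 257.61 g

257.61


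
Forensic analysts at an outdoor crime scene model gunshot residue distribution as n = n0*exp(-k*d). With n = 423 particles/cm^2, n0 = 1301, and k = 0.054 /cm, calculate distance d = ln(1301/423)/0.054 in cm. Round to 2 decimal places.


GSR distance calculation:
n0/n = 1301 / 423 = 3.07565
ln(n0/n) = 1.123516
d = 1.123516 / 0.054 = 20.81 cm

20.81


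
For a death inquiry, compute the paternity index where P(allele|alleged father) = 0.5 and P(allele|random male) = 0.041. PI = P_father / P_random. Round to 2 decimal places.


Paternity Index calculation:
PI = P(allele|father) / P(allele|random)
PI = 0.5 / 0.041
PI = 12.20

12.20


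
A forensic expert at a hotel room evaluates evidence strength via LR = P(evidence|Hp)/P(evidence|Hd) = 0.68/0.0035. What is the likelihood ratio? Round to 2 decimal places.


Likelihood ratio calculation:
LR = P(E|Hp) / P(E|Hd)
LR = 0.68 / 0.0035
LR = 194.29

194.29


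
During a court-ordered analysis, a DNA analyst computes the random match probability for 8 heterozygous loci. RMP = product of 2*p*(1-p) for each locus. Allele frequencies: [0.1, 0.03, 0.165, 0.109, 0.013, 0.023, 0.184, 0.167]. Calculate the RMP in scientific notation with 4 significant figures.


Computing RMP for 8 loci:
Locus 1: 2 * 0.1 * 0.9 = 0.18
Locus 2: 2 * 0.03 * 0.97 = 0.0582
Locus 3: 2 * 0.165 * 0.835 = 0.27555
Locus 4: 2 * 0.109 * 0.891 = 0.194238
Locus 5: 2 * 0.013 * 0.987 = 0.025662
Locus 6: 2 * 0.023 * 0.977 = 0.044942
Locus 7: 2 * 0.184 * 0.816 = 0.300288
Locus 8: 2 * 0.167 * 0.833 = 0.278222
RMP = 5.403e-08

5.403e-08


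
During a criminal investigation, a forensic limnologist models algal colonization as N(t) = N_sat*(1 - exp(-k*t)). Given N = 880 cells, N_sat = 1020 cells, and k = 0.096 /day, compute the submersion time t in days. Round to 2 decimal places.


PMSI from diatom colonization curve:
N / N_sat = 880 / 1020 = 0.862745
1 - N/N_sat = 0.137255
ln(1 - N/N_sat) = -1.985915
t = -ln(1 - N/N_sat) / k = -(-1.985915) / 0.096 = 20.69 days

20.69


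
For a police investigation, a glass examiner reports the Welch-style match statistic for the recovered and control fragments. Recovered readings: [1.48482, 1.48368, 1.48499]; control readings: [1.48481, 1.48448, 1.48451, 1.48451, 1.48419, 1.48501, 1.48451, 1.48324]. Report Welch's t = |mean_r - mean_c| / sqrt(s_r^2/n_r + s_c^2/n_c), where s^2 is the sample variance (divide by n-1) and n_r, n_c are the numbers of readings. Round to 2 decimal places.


Welch's t-criterion for glass RI comparison:
Recovered mean = sum / n_r = 4.45349 / 3 = 1.4844967
Control mean = sum / n_c = 11.87526 / 8 = 1.4844075
Recovered sample variance s_r^2 = 5.07433e-07
Control sample variance s_c^2 = 2.81736e-07
Welch SE (unpooled) = sqrt(s_r^2/n_r + s_c^2/n_c) = sqrt(1.69144e-07 + 3.5217e-08) = sqrt(2.04361e-07) = 0.000452063
|mean_r - mean_c| = 8.91667e-05
t = 8.91667e-05 / 0.000452063 = 0.20

0.20


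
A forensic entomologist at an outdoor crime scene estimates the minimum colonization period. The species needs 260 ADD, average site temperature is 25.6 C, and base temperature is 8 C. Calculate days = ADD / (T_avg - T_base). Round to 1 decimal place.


Insect development time:
Effective temperature = avg_temp - T_base = 25.6 - 8 = 17.6 C
Days = ADD / effective_temp = 260 / 17.6 = 14.8 days

14.8


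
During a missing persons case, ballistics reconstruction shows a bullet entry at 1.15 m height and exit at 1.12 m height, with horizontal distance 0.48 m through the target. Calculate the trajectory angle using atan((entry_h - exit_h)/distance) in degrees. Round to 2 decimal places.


Bullet trajectory angle:
Height difference = 1.15 - 1.12 = 0.03 m
angle = atan(0.03 / 0.48)
angle = atan(0.0625)
angle = 3.58 degrees

3.58


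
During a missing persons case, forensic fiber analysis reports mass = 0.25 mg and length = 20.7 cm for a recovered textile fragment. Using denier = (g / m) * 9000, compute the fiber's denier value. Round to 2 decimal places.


Denier calculation:
Mass in grams = 0.25 mg / 1000 = 0.00025 g
Length in meters = 20.7 cm / 100 = 0.207 m
Linear density = mass / length = 0.00025 / 0.207 = 0.00120773 g/m
Denier = (g/m) * 9000 = 0.00120773 * 9000 = 10.87

10.87


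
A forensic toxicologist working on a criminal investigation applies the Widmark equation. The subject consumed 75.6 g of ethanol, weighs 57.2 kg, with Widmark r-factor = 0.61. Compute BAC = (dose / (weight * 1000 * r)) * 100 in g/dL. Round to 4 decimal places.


Applying the Widmark formula:
BAC = (dose_g / (body_wt * 1000 * r)) * 100
Denominator = 57.2 * 1000 * 0.61 = 34892
BAC = (75.6 / 34892) * 100
BAC = 0.2167 g/dL

0.2167


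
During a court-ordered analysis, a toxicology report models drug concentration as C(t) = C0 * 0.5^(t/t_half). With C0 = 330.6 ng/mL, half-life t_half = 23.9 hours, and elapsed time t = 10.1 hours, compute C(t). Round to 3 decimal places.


Drug concentration decay:
Number of half-lives = t / t_half = 10.1 / 23.9 = 0.422594
Decay factor = 0.5^0.422594 = 0.74608194
C(t) = 330.6 * 0.74608194 = 246.655 ng/mL

246.655
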